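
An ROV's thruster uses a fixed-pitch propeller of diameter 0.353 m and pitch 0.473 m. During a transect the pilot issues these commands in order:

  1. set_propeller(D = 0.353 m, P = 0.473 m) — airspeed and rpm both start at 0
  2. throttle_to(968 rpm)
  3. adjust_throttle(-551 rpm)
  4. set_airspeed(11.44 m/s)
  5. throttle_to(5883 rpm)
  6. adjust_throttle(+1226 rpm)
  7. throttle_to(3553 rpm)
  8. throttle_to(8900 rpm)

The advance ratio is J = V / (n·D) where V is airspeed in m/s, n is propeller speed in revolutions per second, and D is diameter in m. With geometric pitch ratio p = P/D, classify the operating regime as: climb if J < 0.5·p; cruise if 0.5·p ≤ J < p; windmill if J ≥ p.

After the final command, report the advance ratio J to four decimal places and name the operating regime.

set_propeller: D = 0.353 m, P = 0.473 m (p = P/D = 1.339943); state ← (V=0, rpm=0)
throttle_to(968): rpm ← 968
adjust_throttle(-551): rpm ← 968 -551 = 417
set_airspeed(11.44): V ← 11.44 m/s
throttle_to(5883): rpm ← 5883
adjust_throttle(+1226): rpm ← 5883 +1226 = 7109
throttle_to(3553): rpm ← 3553
throttle_to(8900): rpm ← 8900
final state: V = 11.44 m/s, rpm = 8900 → n = rpm/60 = 148.333333 rev/s
J = V / (n·D) = 11.44 / (148.333333 × 0.353) = 0.218480
regime bands: climb J<0.6700 | cruise [0.6700, 1.3399) | windmill J≥1.3399
J = 0.2185 → climb

J = 0.2185, regime = climb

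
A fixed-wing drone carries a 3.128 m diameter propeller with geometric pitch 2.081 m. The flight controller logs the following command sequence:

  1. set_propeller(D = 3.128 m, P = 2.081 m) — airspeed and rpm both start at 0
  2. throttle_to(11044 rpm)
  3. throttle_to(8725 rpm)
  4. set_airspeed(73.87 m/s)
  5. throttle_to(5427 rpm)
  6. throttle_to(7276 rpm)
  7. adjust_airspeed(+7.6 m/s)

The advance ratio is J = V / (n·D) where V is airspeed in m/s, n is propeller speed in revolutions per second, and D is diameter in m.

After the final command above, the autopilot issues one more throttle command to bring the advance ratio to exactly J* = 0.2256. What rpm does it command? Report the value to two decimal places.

rpm = 6926.97

set_propeller: D = 3.128 m, P = 2.081 m (p = P/D = 0.665281); state ← (V=0, rpm=0)
throttle_to(11044): rpm ← 11044
throttle_to(8725): rpm ← 8725
set_airspeed(73.87): V ← 73.87 m/s
throttle_to(5427): rpm ← 5427
throttle_to(7276): rpm ← 7276
adjust_airspeed(+7.6): V ← 73.87 +7.6 = 81.47 m/s
final state: V = 81.47 m/s, rpm = 7276 → n = rpm/60 = 121.266667 rev/s
target J* = 0.2256; solve J* = V/(n·D) for n: n = V/(J*·D) = 81.47/(0.2256 × 3.128) = 115.449452 rev/s
rpm = 60·n = 6926.967133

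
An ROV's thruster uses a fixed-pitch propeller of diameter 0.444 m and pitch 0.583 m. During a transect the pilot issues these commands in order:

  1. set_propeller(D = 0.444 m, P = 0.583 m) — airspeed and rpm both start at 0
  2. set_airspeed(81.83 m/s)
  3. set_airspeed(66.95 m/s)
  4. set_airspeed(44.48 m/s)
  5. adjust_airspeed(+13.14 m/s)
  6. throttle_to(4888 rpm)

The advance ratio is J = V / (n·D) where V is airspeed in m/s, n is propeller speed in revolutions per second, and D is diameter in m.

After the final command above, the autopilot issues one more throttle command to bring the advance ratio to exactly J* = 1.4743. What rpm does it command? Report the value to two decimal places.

set_propeller: D = 0.444 m, P = 0.583 m (p = P/D = 1.313063); state ← (V=0, rpm=0)
set_airspeed(81.83): V ← 81.83 m/s
set_airspeed(66.95): V ← 66.95 m/s
set_airspeed(44.48): V ← 44.48 m/s
adjust_airspeed(+13.14): V ← 44.48 +13.14 = 57.62 m/s
throttle_to(4888): rpm ← 4888
final state: V = 57.62 m/s, rpm = 4888 → n = rpm/60 = 81.466667 rev/s
target J* = 1.4743; solve J* = V/(n·D) for n: n = V/(J*·D) = 57.62/(1.4743 × 0.444) = 88.024673 rev/s
rpm = 60·n = 5281.480354

rpm = 5281.48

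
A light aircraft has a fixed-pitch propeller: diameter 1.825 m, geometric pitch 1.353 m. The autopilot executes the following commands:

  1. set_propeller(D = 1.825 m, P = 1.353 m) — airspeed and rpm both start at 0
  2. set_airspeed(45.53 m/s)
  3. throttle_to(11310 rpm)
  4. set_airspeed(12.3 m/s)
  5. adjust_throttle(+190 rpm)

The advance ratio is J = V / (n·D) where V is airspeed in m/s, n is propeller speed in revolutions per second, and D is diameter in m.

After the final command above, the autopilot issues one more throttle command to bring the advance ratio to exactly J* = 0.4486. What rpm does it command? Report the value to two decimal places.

rpm = 901.43

set_propeller: D = 1.825 m, P = 1.353 m (p = P/D = 0.741370); state ← (V=0, rpm=0)
set_airspeed(45.53): V ← 45.53 m/s
throttle_to(11310): rpm ← 11310
set_airspeed(12.3): V ← 12.3 m/s
adjust_throttle(+190): rpm ← 11310 +190 = 11500
final state: V = 12.3 m/s, rpm = 11500 → n = rpm/60 = 191.666667 rev/s
target J* = 0.4486; solve J* = V/(n·D) for n: n = V/(J*·D) = 12.3/(0.4486 × 1.825) = 15.023910 rev/s
rpm = 60·n = 901.434600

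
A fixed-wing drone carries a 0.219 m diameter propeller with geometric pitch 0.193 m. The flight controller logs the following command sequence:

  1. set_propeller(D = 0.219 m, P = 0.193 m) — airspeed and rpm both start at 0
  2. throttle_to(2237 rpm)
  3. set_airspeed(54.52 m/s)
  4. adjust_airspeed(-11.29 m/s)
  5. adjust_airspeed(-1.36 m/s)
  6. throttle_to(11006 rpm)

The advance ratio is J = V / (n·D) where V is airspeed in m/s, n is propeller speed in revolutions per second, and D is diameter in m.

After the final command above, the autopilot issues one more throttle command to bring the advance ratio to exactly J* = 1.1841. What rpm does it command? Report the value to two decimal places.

rpm = 9687.72

set_propeller: D = 0.219 m, P = 0.193 m (p = P/D = 0.881279); state ← (V=0, rpm=0)
throttle_to(2237): rpm ← 2237
set_airspeed(54.52): V ← 54.52 m/s
adjust_airspeed(-11.29): V ← 54.52 -11.29 = 43.23 m/s
adjust_airspeed(-1.36): V ← 43.23 -1.36 = 41.87 m/s
throttle_to(11006): rpm ← 11006
final state: V = 41.87 m/s, rpm = 11006 → n = rpm/60 = 183.433333 rev/s
target J* = 1.1841; solve J* = V/(n·D) for n: n = V/(J*·D) = 41.87/(1.1841 × 0.219) = 161.462051 rev/s
rpm = 60·n = 9687.723061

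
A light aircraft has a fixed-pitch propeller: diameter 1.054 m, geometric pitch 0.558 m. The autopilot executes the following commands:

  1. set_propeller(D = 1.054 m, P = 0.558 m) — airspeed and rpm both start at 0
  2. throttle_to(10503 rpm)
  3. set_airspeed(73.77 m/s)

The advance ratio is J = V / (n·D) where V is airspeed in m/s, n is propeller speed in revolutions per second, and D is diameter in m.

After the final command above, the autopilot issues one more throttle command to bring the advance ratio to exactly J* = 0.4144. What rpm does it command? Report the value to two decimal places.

set_propeller: D = 1.054 m, P = 0.558 m (p = P/D = 0.529412); state ← (V=0, rpm=0)
throttle_to(10503): rpm ← 10503
set_airspeed(73.77): V ← 73.77 m/s
final state: V = 73.77 m/s, rpm = 10503 → n = rpm/60 = 175.050000 rev/s
target J* = 0.4144; solve J* = V/(n·D) for n: n = V/(J*·D) = 73.77/(0.4144 × 1.054) = 168.896024 rev/s
rpm = 60·n = 10133.761438

rpm = 10133.76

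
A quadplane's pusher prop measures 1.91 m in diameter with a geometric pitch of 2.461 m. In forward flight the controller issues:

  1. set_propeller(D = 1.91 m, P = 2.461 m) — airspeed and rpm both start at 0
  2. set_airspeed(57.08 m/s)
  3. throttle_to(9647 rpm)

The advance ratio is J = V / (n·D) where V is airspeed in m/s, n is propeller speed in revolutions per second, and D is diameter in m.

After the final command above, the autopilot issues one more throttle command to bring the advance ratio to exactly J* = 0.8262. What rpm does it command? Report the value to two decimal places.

set_propeller: D = 1.91 m, P = 2.461 m (p = P/D = 1.288482); state ← (V=0, rpm=0)
set_airspeed(57.08): V ← 57.08 m/s
throttle_to(9647): rpm ← 9647
final state: V = 57.08 m/s, rpm = 9647 → n = rpm/60 = 160.783333 rev/s
target J* = 0.8262; solve J* = V/(n·D) for n: n = V/(J*·D) = 57.08/(0.8262 × 1.91) = 36.171407 rev/s
rpm = 60·n = 2170.284441

rpm = 2170.28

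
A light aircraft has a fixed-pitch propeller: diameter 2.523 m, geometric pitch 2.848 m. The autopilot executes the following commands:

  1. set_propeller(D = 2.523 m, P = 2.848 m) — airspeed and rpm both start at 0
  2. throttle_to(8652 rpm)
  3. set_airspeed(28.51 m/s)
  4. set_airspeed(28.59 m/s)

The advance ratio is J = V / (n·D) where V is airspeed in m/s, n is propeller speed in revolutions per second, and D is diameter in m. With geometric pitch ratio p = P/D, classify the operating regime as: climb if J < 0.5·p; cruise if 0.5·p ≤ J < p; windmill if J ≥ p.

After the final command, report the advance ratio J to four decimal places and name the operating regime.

J = 0.0786, regime = climb

set_propeller: D = 2.523 m, P = 2.848 m (p = P/D = 1.128815); state ← (V=0, rpm=0)
throttle_to(8652): rpm ← 8652
set_airspeed(28.51): V ← 28.51 m/s
set_airspeed(28.59): V ← 28.59 m/s
final state: V = 28.59 m/s, rpm = 8652 → n = rpm/60 = 144.200000 rev/s
J = V / (n·D) = 28.59 / (144.200000 × 2.523) = 0.078584
regime bands: climb J<0.5644 | cruise [0.5644, 1.1288) | windmill J≥1.1288
J = 0.0786 → climb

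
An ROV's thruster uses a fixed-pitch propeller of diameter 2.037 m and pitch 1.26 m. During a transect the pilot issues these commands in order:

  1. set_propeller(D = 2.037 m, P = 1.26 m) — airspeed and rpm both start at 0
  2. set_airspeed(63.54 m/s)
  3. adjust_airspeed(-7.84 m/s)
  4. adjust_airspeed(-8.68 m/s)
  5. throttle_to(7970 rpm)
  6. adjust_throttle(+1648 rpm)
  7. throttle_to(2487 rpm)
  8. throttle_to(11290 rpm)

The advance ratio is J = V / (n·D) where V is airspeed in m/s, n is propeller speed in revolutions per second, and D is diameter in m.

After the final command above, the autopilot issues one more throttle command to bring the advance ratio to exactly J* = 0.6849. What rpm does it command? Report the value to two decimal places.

rpm = 2022.16

set_propeller: D = 2.037 m, P = 1.26 m (p = P/D = 0.618557); state ← (V=0, rpm=0)
set_airspeed(63.54): V ← 63.54 m/s
adjust_airspeed(-7.84): V ← 63.54 -7.84 = 55.7 m/s
adjust_airspeed(-8.68): V ← 55.7 -8.68 = 47.02 m/s
throttle_to(7970): rpm ← 7970
adjust_throttle(+1648): rpm ← 7970 +1648 = 9618
throttle_to(2487): rpm ← 2487
throttle_to(11290): rpm ← 11290
final state: V = 47.02 m/s, rpm = 11290 → n = rpm/60 = 188.166667 rev/s
target J* = 0.6849; solve J* = V/(n·D) for n: n = V/(J*·D) = 47.02/(0.6849 × 2.037) = 33.702679 rev/s
rpm = 60·n = 2022.160766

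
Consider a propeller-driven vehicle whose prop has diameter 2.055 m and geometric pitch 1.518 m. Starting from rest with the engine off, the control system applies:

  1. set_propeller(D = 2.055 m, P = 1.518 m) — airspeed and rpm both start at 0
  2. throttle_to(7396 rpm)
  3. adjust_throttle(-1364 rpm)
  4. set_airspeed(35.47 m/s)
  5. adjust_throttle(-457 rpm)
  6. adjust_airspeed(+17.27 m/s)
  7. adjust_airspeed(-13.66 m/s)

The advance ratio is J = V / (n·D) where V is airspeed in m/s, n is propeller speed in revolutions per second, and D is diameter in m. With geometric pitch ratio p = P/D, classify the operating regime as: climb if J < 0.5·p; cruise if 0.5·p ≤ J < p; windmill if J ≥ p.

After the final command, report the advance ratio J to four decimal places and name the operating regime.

set_propeller: D = 2.055 m, P = 1.518 m (p = P/D = 0.738686); state ← (V=0, rpm=0)
throttle_to(7396): rpm ← 7396
adjust_throttle(-1364): rpm ← 7396 -1364 = 6032
set_airspeed(35.47): V ← 35.47 m/s
adjust_throttle(-457): rpm ← 6032 -457 = 5575
adjust_airspeed(+17.27): V ← 35.47 +17.27 = 52.74 m/s
adjust_airspeed(-13.66): V ← 52.74 -13.66 = 39.08 m/s
final state: V = 39.08 m/s, rpm = 5575 → n = rpm/60 = 92.916667 rev/s
J = V / (n·D) = 39.08 / (92.916667 × 2.055) = 0.204668
regime bands: climb J<0.3693 | cruise [0.3693, 0.7387) | windmill J≥0.7387
J = 0.2047 → climb

J = 0.2047, regime = climb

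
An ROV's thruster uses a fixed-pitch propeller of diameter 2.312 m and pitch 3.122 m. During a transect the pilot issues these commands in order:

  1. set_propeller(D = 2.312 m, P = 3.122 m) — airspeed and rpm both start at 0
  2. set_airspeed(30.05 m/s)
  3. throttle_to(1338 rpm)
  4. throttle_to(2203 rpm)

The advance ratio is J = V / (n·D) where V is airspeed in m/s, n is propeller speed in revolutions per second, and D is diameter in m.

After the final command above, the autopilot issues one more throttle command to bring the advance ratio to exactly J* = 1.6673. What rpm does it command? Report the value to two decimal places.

rpm = 467.73

set_propeller: D = 2.312 m, P = 3.122 m (p = P/D = 1.350346); state ← (V=0, rpm=0)
set_airspeed(30.05): V ← 30.05 m/s
throttle_to(1338): rpm ← 1338
throttle_to(2203): rpm ← 2203
final state: V = 30.05 m/s, rpm = 2203 → n = rpm/60 = 36.716667 rev/s
target J* = 1.6673; solve J* = V/(n·D) for n: n = V/(J*·D) = 30.05/(1.6673 × 2.312) = 7.795481 rev/s
rpm = 60·n = 467.728837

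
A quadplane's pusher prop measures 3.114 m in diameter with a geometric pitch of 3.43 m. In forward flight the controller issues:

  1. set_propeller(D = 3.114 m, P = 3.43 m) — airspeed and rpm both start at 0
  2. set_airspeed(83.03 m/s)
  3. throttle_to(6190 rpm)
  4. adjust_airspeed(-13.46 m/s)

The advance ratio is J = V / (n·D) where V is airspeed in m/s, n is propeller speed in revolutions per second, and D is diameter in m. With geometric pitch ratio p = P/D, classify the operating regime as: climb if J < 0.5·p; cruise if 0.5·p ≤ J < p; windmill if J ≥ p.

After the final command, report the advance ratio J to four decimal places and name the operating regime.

set_propeller: D = 3.114 m, P = 3.43 m (p = P/D = 1.101477); state ← (V=0, rpm=0)
set_airspeed(83.03): V ← 83.03 m/s
throttle_to(6190): rpm ← 6190
adjust_airspeed(-13.46): V ← 83.03 -13.46 = 69.57 m/s
final state: V = 69.57 m/s, rpm = 6190 → n = rpm/60 = 103.166667 rev/s
J = V / (n·D) = 69.57 / (103.166667 × 3.114) = 0.216553
regime bands: climb J<0.5507 | cruise [0.5507, 1.1015) | windmill J≥1.1015
J = 0.2166 → climb

J = 0.2166, regime = climb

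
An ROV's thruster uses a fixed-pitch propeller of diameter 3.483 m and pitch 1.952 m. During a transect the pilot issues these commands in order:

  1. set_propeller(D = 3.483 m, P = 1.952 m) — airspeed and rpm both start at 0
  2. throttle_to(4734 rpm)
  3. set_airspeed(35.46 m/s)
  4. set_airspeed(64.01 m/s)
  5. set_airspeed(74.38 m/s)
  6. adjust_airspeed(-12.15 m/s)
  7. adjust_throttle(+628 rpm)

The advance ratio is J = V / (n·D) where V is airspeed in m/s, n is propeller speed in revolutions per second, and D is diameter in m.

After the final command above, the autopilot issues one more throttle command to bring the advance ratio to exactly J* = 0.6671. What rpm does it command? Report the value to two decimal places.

set_propeller: D = 3.483 m, P = 1.952 m (p = P/D = 0.560436); state ← (V=0, rpm=0)
throttle_to(4734): rpm ← 4734
set_airspeed(35.46): V ← 35.46 m/s
set_airspeed(64.01): V ← 64.01 m/s
set_airspeed(74.38): V ← 74.38 m/s
adjust_airspeed(-12.15): V ← 74.38 -12.15 = 62.23 m/s
adjust_throttle(+628): rpm ← 4734 +628 = 5362
final state: V = 62.23 m/s, rpm = 5362 → n = rpm/60 = 89.366667 rev/s
target J* = 0.6671; solve J* = V/(n·D) for n: n = V/(J*·D) = 62.23/(0.6671 × 3.483) = 26.782763 rev/s
rpm = 60·n = 1606.965808

rpm = 1606.97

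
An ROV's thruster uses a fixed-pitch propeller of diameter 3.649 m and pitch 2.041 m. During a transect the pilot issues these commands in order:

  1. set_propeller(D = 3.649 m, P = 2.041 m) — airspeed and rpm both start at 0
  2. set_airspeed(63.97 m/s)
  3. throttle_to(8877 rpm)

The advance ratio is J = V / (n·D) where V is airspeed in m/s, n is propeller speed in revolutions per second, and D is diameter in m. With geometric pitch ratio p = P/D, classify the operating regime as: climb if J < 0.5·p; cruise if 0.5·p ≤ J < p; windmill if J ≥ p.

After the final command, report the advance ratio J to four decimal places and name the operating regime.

J = 0.1185, regime = climb

set_propeller: D = 3.649 m, P = 2.041 m (p = P/D = 0.559331); state ← (V=0, rpm=0)
set_airspeed(63.97): V ← 63.97 m/s
throttle_to(8877): rpm ← 8877
final state: V = 63.97 m/s, rpm = 8877 → n = rpm/60 = 147.950000 rev/s
J = V / (n·D) = 63.97 / (147.950000 × 3.649) = 0.118492
regime bands: climb J<0.2797 | cruise [0.2797, 0.5593) | windmill J≥0.5593
J = 0.1185 → climb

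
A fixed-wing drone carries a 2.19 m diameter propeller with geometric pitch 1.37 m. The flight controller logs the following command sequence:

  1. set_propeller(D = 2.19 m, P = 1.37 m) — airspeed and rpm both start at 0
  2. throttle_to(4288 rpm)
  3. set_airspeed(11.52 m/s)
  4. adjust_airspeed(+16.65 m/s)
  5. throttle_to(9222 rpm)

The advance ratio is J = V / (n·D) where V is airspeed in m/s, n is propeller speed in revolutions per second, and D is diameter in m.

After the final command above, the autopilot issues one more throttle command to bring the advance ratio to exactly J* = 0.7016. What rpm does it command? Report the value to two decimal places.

set_propeller: D = 2.19 m, P = 1.37 m (p = P/D = 0.625571); state ← (V=0, rpm=0)
throttle_to(4288): rpm ← 4288
set_airspeed(11.52): V ← 11.52 m/s
adjust_airspeed(+16.65): V ← 11.52 +16.65 = 28.17 m/s
throttle_to(9222): rpm ← 9222
final state: V = 28.17 m/s, rpm = 9222 → n = rpm/60 = 153.700000 rev/s
target J* = 0.7016; solve J* = V/(n·D) for n: n = V/(J*·D) = 28.17/(0.7016 × 2.19) = 18.333828 rev/s
rpm = 60·n = 1100.029678

rpm = 1100.03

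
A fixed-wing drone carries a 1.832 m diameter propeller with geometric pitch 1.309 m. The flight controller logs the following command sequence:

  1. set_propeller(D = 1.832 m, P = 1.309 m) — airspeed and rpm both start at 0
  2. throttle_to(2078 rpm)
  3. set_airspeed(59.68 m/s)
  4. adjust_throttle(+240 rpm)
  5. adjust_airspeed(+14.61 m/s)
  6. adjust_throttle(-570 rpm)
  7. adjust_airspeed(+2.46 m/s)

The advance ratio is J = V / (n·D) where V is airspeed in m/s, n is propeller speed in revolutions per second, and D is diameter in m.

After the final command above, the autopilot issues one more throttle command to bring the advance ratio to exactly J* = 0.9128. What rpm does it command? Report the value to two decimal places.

rpm = 2753.78

set_propeller: D = 1.832 m, P = 1.309 m (p = P/D = 0.714520); state ← (V=0, rpm=0)
throttle_to(2078): rpm ← 2078
set_airspeed(59.68): V ← 59.68 m/s
adjust_throttle(+240): rpm ← 2078 +240 = 2318
adjust_airspeed(+14.61): V ← 59.68 +14.61 = 74.29 m/s
adjust_throttle(-570): rpm ← 2318 -570 = 1748
adjust_airspeed(+2.46): V ← 74.29 +2.46 = 76.75 m/s
final state: V = 76.75 m/s, rpm = 1748 → n = rpm/60 = 29.133333 rev/s
target J* = 0.9128; solve J* = V/(n·D) for n: n = V/(J*·D) = 76.75/(0.9128 × 1.832) = 45.896259 rev/s
rpm = 60·n = 2753.775513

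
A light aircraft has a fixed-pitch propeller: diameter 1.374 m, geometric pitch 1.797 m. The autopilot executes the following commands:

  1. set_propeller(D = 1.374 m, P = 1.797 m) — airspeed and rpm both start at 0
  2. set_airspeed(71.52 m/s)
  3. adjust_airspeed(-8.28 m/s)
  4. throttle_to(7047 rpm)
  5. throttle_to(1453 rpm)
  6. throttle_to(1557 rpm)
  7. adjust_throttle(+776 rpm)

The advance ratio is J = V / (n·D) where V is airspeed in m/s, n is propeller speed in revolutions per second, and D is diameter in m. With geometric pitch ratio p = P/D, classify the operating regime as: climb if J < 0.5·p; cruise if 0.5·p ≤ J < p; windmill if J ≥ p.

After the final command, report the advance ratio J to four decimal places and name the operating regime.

set_propeller: D = 1.374 m, P = 1.797 m (p = P/D = 1.307860); state ← (V=0, rpm=0)
set_airspeed(71.52): V ← 71.52 m/s
adjust_airspeed(-8.28): V ← 71.52 -8.28 = 63.24 m/s
throttle_to(7047): rpm ← 7047
throttle_to(1453): rpm ← 1453
throttle_to(1557): rpm ← 1557
adjust_throttle(+776): rpm ← 1557 +776 = 2333
final state: V = 63.24 m/s, rpm = 2333 → n = rpm/60 = 38.883333 rev/s
J = V / (n·D) = 63.24 / (38.883333 × 1.374) = 1.183700
regime bands: climb J<0.6539 | cruise [0.6539, 1.3079) | windmill J≥1.3079
J = 1.1837 → cruise

J = 1.1837, regime = cruise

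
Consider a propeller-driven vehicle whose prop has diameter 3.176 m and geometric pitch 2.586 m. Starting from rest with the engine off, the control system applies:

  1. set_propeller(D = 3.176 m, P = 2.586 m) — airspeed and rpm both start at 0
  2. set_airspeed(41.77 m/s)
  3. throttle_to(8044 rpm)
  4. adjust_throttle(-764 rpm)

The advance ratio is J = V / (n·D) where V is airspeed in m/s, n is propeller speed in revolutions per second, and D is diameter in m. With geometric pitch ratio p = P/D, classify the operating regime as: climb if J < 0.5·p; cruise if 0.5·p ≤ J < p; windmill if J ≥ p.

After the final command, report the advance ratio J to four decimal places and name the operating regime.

set_propeller: D = 3.176 m, P = 2.586 m (p = P/D = 0.814232); state ← (V=0, rpm=0)
set_airspeed(41.77): V ← 41.77 m/s
throttle_to(8044): rpm ← 8044
adjust_throttle(-764): rpm ← 8044 -764 = 7280
final state: V = 41.77 m/s, rpm = 7280 → n = rpm/60 = 121.333333 rev/s
J = V / (n·D) = 41.77 / (121.333333 × 3.176) = 0.108394
regime bands: climb J<0.4071 | cruise [0.4071, 0.8142) | windmill J≥0.8142
J = 0.1084 → climb

J = 0.1084, regime = climb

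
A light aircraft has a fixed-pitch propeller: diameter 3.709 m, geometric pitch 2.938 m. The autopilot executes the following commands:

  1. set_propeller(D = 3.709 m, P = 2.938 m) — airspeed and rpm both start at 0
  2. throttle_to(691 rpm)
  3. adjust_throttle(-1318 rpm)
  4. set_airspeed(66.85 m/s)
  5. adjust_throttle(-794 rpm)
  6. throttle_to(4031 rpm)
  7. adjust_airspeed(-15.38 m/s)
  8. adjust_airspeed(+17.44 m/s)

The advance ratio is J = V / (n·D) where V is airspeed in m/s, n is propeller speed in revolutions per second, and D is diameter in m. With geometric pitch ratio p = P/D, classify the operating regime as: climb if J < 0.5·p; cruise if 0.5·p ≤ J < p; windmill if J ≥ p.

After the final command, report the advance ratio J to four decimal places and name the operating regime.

J = 0.2765, regime = climb

set_propeller: D = 3.709 m, P = 2.938 m (p = P/D = 0.792127); state ← (V=0, rpm=0)
throttle_to(691): rpm ← 691
adjust_throttle(-1318): rpm ← 691 -1318 = -627
set_airspeed(66.85): V ← 66.85 m/s
adjust_throttle(-794): rpm ← -627 -794 = -1421
throttle_to(4031): rpm ← 4031
adjust_airspeed(-15.38): V ← 66.85 -15.38 = 51.47 m/s
adjust_airspeed(+17.44): V ← 51.47 +17.44 = 68.91 m/s
final state: V = 68.91 m/s, rpm = 4031 → n = rpm/60 = 67.183333 rev/s
J = V / (n·D) = 68.91 / (67.183333 × 3.709) = 0.276544
regime bands: climb J<0.3961 | cruise [0.3961, 0.7921) | windmill J≥0.7921
J = 0.2765 → climb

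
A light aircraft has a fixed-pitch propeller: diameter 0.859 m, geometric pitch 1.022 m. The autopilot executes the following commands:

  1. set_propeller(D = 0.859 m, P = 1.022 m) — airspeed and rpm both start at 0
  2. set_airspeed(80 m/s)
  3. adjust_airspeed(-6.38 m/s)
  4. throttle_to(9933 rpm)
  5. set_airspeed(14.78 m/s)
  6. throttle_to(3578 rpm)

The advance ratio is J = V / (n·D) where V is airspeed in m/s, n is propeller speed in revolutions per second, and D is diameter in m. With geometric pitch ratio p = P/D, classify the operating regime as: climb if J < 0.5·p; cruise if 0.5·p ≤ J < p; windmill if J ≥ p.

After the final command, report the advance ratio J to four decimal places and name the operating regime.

J = 0.2885, regime = climb

set_propeller: D = 0.859 m, P = 1.022 m (p = P/D = 1.189756); state ← (V=0, rpm=0)
set_airspeed(80): V ← 80 m/s
adjust_airspeed(-6.38): V ← 80 -6.38 = 73.62 m/s
throttle_to(9933): rpm ← 9933
set_airspeed(14.78): V ← 14.78 m/s
throttle_to(3578): rpm ← 3578
final state: V = 14.78 m/s, rpm = 3578 → n = rpm/60 = 59.633333 rev/s
J = V / (n·D) = 14.78 / (59.633333 × 0.859) = 0.288531
regime bands: climb J<0.5949 | cruise [0.5949, 1.1898) | windmill J≥1.1898
J = 0.2885 → climb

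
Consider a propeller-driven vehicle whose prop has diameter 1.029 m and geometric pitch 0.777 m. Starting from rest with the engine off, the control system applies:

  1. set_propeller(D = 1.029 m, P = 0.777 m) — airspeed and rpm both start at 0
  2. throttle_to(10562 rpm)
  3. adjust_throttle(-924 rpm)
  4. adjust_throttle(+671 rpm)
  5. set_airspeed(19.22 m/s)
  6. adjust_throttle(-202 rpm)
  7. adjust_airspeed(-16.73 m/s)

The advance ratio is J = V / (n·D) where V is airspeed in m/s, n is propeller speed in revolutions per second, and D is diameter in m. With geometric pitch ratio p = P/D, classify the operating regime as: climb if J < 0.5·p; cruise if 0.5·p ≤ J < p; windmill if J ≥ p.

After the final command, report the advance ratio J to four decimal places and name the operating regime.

set_propeller: D = 1.029 m, P = 0.777 m (p = P/D = 0.755102); state ← (V=0, rpm=0)
throttle_to(10562): rpm ← 10562
adjust_throttle(-924): rpm ← 10562 -924 = 9638
adjust_throttle(+671): rpm ← 9638 +671 = 10309
set_airspeed(19.22): V ← 19.22 m/s
adjust_throttle(-202): rpm ← 10309 -202 = 10107
adjust_airspeed(-16.73): V ← 19.22 -16.73 = 2.49 m/s
final state: V = 2.49 m/s, rpm = 10107 → n = rpm/60 = 168.450000 rev/s
J = V / (n·D) = 2.49 / (168.450000 × 1.029) = 0.014365
regime bands: climb J<0.3776 | cruise [0.3776, 0.7551) | windmill J≥0.7551
J = 0.0144 → climb

J = 0.0144, regime = climb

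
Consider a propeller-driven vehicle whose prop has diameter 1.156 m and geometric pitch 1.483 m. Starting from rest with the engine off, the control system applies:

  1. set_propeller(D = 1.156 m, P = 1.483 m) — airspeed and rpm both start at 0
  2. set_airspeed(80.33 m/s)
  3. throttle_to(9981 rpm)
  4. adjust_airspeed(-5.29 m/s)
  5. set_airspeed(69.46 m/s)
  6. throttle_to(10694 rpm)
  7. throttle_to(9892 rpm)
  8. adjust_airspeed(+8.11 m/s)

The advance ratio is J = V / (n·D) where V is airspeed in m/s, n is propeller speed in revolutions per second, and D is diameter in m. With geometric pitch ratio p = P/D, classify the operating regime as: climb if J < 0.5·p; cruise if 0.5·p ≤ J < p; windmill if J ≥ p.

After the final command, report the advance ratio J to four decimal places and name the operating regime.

J = 0.4070, regime = climb

set_propeller: D = 1.156 m, P = 1.483 m (p = P/D = 1.282872); state ← (V=0, rpm=0)
set_airspeed(80.33): V ← 80.33 m/s
throttle_to(9981): rpm ← 9981
adjust_airspeed(-5.29): V ← 80.33 -5.29 = 75.04 m/s
set_airspeed(69.46): V ← 69.46 m/s
throttle_to(10694): rpm ← 10694
throttle_to(9892): rpm ← 9892
adjust_airspeed(+8.11): V ← 69.46 +8.11 = 77.57 m/s
final state: V = 77.57 m/s, rpm = 9892 → n = rpm/60 = 164.866667 rev/s
J = V / (n·D) = 77.57 / (164.866667 × 1.156) = 0.407008
regime bands: climb J<0.6414 | cruise [0.6414, 1.2829) | windmill J≥1.2829
J = 0.4070 → climb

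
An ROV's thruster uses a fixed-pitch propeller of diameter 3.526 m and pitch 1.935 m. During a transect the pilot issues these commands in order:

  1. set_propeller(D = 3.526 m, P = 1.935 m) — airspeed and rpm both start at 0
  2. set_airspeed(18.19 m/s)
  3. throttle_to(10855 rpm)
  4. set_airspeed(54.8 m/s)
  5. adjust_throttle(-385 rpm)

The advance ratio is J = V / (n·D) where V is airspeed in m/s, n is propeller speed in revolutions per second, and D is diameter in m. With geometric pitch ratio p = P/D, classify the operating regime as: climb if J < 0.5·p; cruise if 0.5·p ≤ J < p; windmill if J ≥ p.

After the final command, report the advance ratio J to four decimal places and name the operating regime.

J = 0.0891, regime = climb

set_propeller: D = 3.526 m, P = 1.935 m (p = P/D = 0.548780); state ← (V=0, rpm=0)
set_airspeed(18.19): V ← 18.19 m/s
throttle_to(10855): rpm ← 10855
set_airspeed(54.8): V ← 54.8 m/s
adjust_throttle(-385): rpm ← 10855 -385 = 10470
final state: V = 54.8 m/s, rpm = 10470 → n = rpm/60 = 174.500000 rev/s
J = V / (n·D) = 54.8 / (174.500000 × 3.526) = 0.089064
regime bands: climb J<0.2744 | cruise [0.2744, 0.5488) | windmill J≥0.5488
J = 0.0891 → climb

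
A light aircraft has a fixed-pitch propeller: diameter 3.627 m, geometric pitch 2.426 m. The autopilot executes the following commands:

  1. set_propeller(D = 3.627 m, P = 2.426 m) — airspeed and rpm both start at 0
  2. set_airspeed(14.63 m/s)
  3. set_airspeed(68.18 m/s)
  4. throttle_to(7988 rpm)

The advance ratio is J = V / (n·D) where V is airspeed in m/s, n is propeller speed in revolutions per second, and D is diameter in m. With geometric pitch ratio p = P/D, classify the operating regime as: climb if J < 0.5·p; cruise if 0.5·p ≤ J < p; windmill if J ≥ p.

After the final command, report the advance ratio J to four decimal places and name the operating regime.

J = 0.1412, regime = climb

set_propeller: D = 3.627 m, P = 2.426 m (p = P/D = 0.668872); state ← (V=0, rpm=0)
set_airspeed(14.63): V ← 14.63 m/s
set_airspeed(68.18): V ← 68.18 m/s
throttle_to(7988): rpm ← 7988
final state: V = 68.18 m/s, rpm = 7988 → n = rpm/60 = 133.133333 rev/s
J = V / (n·D) = 68.18 / (133.133333 × 3.627) = 0.141196
regime bands: climb J<0.3344 | cruise [0.3344, 0.6689) | windmill J≥0.6689
J = 0.1412 → climb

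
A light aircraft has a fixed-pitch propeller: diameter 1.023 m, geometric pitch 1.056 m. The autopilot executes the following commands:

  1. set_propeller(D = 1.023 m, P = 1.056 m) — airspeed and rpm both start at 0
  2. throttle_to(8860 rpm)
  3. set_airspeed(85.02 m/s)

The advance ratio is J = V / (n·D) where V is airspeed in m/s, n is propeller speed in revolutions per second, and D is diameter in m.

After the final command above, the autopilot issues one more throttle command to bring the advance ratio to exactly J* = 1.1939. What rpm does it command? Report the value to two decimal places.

rpm = 4176.66

set_propeller: D = 1.023 m, P = 1.056 m (p = P/D = 1.032258); state ← (V=0, rpm=0)
throttle_to(8860): rpm ← 8860
set_airspeed(85.02): V ← 85.02 m/s
final state: V = 85.02 m/s, rpm = 8860 → n = rpm/60 = 147.666667 rev/s
target J* = 1.1939; solve J* = V/(n·D) for n: n = V/(J*·D) = 85.02/(1.1939 × 1.023) = 69.610943 rev/s
rpm = 60·n = 4176.656557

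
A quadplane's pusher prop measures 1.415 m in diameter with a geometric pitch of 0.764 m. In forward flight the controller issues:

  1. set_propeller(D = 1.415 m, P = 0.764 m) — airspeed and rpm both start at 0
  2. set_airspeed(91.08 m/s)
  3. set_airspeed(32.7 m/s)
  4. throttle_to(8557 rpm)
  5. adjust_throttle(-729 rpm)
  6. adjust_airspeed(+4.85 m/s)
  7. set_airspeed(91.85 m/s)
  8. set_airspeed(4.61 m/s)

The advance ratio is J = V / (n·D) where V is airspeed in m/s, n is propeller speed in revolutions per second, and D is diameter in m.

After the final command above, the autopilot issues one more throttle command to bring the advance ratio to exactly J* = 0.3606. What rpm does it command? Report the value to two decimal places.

rpm = 542.09

set_propeller: D = 1.415 m, P = 0.764 m (p = P/D = 0.539929); state ← (V=0, rpm=0)
set_airspeed(91.08): V ← 91.08 m/s
set_airspeed(32.7): V ← 32.7 m/s
throttle_to(8557): rpm ← 8557
adjust_throttle(-729): rpm ← 8557 -729 = 7828
adjust_airspeed(+4.85): V ← 32.7 +4.85 = 37.55 m/s
set_airspeed(91.85): V ← 91.85 m/s
set_airspeed(4.61): V ← 4.61 m/s
final state: V = 4.61 m/s, rpm = 7828 → n = rpm/60 = 130.466667 rev/s
target J* = 0.3606; solve J* = V/(n·D) for n: n = V/(J*·D) = 4.61/(0.3606 × 1.415) = 9.034805 rev/s
rpm = 60·n = 542.088275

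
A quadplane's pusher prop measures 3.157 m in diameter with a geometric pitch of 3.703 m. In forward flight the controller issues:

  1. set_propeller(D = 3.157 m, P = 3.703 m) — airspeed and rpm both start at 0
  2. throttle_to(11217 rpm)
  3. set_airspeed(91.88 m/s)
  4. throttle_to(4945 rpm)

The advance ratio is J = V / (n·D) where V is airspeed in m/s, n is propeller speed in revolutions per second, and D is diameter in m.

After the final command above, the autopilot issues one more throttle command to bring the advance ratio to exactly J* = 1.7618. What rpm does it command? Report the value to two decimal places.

set_propeller: D = 3.157 m, P = 3.703 m (p = P/D = 1.172949); state ← (V=0, rpm=0)
throttle_to(11217): rpm ← 11217
set_airspeed(91.88): V ← 91.88 m/s
throttle_to(4945): rpm ← 4945
final state: V = 91.88 m/s, rpm = 4945 → n = rpm/60 = 82.416667 rev/s
target J* = 1.7618; solve J* = V/(n·D) for n: n = V/(J*·D) = 91.88/(1.7618 × 3.157) = 16.519230 rev/s
rpm = 60·n = 991.153798

rpm = 991.15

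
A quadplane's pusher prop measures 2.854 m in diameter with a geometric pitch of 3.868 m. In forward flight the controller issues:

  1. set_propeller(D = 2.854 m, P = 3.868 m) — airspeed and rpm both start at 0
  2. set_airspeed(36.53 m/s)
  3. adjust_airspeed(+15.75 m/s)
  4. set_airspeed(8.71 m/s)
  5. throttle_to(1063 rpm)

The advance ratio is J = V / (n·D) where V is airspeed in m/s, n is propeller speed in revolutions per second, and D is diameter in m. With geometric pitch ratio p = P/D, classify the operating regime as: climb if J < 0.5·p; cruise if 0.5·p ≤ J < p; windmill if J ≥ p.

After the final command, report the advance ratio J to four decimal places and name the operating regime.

set_propeller: D = 2.854 m, P = 3.868 m (p = P/D = 1.355291); state ← (V=0, rpm=0)
set_airspeed(36.53): V ← 36.53 m/s
adjust_airspeed(+15.75): V ← 36.53 +15.75 = 52.28 m/s
set_airspeed(8.71): V ← 8.71 m/s
throttle_to(1063): rpm ← 1063
final state: V = 8.71 m/s, rpm = 1063 → n = rpm/60 = 17.716667 rev/s
J = V / (n·D) = 8.71 / (17.716667 × 2.854) = 0.172259
regime bands: climb J<0.6776 | cruise [0.6776, 1.3553) | windmill J≥1.3553
J = 0.1723 → climb

J = 0.1723, regime = climb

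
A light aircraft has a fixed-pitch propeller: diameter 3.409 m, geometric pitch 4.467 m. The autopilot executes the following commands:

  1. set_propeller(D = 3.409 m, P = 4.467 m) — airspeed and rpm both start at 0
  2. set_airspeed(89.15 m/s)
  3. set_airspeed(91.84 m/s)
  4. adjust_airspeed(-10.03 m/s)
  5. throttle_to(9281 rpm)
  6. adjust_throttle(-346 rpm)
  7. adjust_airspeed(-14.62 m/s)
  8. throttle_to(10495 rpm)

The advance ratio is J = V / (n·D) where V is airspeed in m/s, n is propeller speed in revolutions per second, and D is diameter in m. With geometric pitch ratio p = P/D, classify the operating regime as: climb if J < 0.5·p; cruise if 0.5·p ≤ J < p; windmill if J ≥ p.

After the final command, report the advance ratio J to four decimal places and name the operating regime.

J = 0.1127, regime = climb

set_propeller: D = 3.409 m, P = 4.467 m (p = P/D = 1.310355); state ← (V=0, rpm=0)
set_airspeed(89.15): V ← 89.15 m/s
set_airspeed(91.84): V ← 91.84 m/s
adjust_airspeed(-10.03): V ← 91.84 -10.03 = 81.81 m/s
throttle_to(9281): rpm ← 9281
adjust_throttle(-346): rpm ← 9281 -346 = 8935
adjust_airspeed(-14.62): V ← 81.81 -14.62 = 67.19 m/s
throttle_to(10495): rpm ← 10495
final state: V = 67.19 m/s, rpm = 10495 → n = rpm/60 = 174.916667 rev/s
J = V / (n·D) = 67.19 / (174.916667 × 3.409) = 0.112680
regime bands: climb J<0.6552 | cruise [0.6552, 1.3104) | windmill J≥1.3104
J = 0.1127 → climb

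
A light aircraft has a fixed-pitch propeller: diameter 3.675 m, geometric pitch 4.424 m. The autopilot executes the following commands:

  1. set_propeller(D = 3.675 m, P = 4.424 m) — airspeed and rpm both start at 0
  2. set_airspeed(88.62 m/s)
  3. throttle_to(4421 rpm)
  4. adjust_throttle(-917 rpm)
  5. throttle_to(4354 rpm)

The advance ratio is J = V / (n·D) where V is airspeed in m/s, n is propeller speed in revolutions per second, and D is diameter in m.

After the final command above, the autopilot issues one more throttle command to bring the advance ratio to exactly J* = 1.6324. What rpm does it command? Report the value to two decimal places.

rpm = 886.34

set_propeller: D = 3.675 m, P = 4.424 m (p = P/D = 1.203810); state ← (V=0, rpm=0)
set_airspeed(88.62): V ← 88.62 m/s
throttle_to(4421): rpm ← 4421
adjust_throttle(-917): rpm ← 4421 -917 = 3504
throttle_to(4354): rpm ← 4354
final state: V = 88.62 m/s, rpm = 4354 → n = rpm/60 = 72.566667 rev/s
target J* = 1.6324; solve J* = V/(n·D) for n: n = V/(J*·D) = 88.62/(1.6324 × 3.675) = 14.772290 rev/s
rpm = 60·n = 886.337382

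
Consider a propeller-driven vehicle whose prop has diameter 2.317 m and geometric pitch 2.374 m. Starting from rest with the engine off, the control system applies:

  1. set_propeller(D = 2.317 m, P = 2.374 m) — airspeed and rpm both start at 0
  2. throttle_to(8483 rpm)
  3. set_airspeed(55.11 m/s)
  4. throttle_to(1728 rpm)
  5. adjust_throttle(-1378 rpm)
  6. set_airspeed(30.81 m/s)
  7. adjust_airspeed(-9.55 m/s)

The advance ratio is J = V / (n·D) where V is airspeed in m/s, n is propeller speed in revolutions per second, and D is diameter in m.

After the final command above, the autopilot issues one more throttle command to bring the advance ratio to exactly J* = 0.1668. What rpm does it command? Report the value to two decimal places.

set_propeller: D = 2.317 m, P = 2.374 m (p = P/D = 1.024601); state ← (V=0, rpm=0)
throttle_to(8483): rpm ← 8483
set_airspeed(55.11): V ← 55.11 m/s
throttle_to(1728): rpm ← 1728
adjust_throttle(-1378): rpm ← 1728 -1378 = 350
set_airspeed(30.81): V ← 30.81 m/s
adjust_airspeed(-9.55): V ← 30.81 -9.55 = 21.26 m/s
final state: V = 21.26 m/s, rpm = 350 → n = rpm/60 = 5.833333 rev/s
target J* = 0.1668; solve J* = V/(n·D) for n: n = V/(J*·D) = 21.26/(0.1668 × 2.317) = 55.009941 rev/s
rpm = 60·n = 3300.596467

rpm = 3300.60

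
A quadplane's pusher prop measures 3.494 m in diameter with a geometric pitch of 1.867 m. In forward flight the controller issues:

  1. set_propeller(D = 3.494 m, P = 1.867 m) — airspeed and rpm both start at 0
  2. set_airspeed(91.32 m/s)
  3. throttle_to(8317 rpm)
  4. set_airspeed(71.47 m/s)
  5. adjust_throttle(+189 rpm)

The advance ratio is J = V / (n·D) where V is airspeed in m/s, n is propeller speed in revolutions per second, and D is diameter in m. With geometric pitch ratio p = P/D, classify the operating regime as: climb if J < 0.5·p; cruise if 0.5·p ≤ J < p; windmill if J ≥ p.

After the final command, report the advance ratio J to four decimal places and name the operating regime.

set_propeller: D = 3.494 m, P = 1.867 m (p = P/D = 0.534345); state ← (V=0, rpm=0)
set_airspeed(91.32): V ← 91.32 m/s
throttle_to(8317): rpm ← 8317
set_airspeed(71.47): V ← 71.47 m/s
adjust_throttle(+189): rpm ← 8317 +189 = 8506
final state: V = 71.47 m/s, rpm = 8506 → n = rpm/60 = 141.766667 rev/s
J = V / (n·D) = 71.47 / (141.766667 × 3.494) = 0.144287
regime bands: climb J<0.2672 | cruise [0.2672, 0.5343) | windmill J≥0.5343
J = 0.1443 → climb

J = 0.1443, regime = climb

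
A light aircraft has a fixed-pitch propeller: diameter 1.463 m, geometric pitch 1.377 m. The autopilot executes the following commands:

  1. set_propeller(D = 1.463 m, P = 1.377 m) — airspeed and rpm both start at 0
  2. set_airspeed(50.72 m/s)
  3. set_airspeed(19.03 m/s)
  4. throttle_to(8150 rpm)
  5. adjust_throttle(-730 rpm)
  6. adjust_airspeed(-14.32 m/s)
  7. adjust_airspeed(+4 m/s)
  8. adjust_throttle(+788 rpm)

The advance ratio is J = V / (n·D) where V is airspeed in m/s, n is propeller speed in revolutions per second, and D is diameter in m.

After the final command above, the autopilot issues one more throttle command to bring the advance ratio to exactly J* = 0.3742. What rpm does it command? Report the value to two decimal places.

set_propeller: D = 1.463 m, P = 1.377 m (p = P/D = 0.941217); state ← (V=0, rpm=0)
set_airspeed(50.72): V ← 50.72 m/s
set_airspeed(19.03): V ← 19.03 m/s
throttle_to(8150): rpm ← 8150
adjust_throttle(-730): rpm ← 8150 -730 = 7420
adjust_airspeed(-14.32): V ← 19.03 -14.32 = 4.71 m/s
adjust_airspeed(+4): V ← 4.71 +4 = 8.71 m/s
adjust_throttle(+788): rpm ← 7420 +788 = 8208
final state: V = 8.71 m/s, rpm = 8208 → n = rpm/60 = 136.800000 rev/s
target J* = 0.3742; solve J* = V/(n·D) for n: n = V/(J*·D) = 8.71/(0.3742 × 1.463) = 15.909995 rev/s
rpm = 60·n = 954.599706

rpm = 954.60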